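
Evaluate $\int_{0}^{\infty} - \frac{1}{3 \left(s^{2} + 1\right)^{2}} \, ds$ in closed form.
$- \frac{\pi}{12}$

Begin with the known result
$$J(a) = \int_{0}^{\infty} - \frac{1}{3 \left(a^{2} + s^{2}\right)} \, ds = - \frac{\pi}{6 a}.$$

Differentiating under the integral sign with respect to $a$,
$$\frac{dJ}{da} = \int_{0}^{\infty} \frac{2 a}{3 \left(a^{2} + s^{2}\right)^{2}} \, ds = \frac{\pi}{6 a^{2}},$$
so $\int_{0}^{\infty} - \frac{1}{3 \left(a^{2} + s^{2}\right)^{2}} \, ds = - \frac{\pi}{12 a^{3}}$.

Setting $a = 1$:
$$I = - \frac{\pi}{12}.$$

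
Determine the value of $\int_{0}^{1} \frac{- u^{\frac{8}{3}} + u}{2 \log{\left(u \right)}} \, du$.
$- \log{\left(11 \right)} + \frac{\log{\left(66 \right)}}{2}$

Introduce a parameter $a$ in the exponent: let $I(a) = \int_{0}^{1} \frac{- u^{\frac{8}{3}} + u^{a}}{2 \log{\left(u \right)}} \, du$.

Since $\dfrac{\partial}{\partial a}\,u^{a} = u^{a} \ln u$, the $\ln u$ in the denominator cancels and
$$\frac{dI}{da} = \int_{0}^{1} \frac{1}{2} u^{a} \, du = \frac{1}{2} \left[\frac{u^{a+1}}{a+1}\right]_0^1 = \frac{1}{2 \left(a + 1\right)}.$$

Integrating with respect to $a$ gives $I(a) = \log{\left(\frac{\sqrt{33} \sqrt{a + 1}}{11} \right)} + C$.

At $a = \frac{8}{3}$ the integrand is identically $0$, so $I(\frac{8}{3}) = 0$. The closed form gives $0$, hence $C = 0$.

Setting $a = 1$:
$$I = - \log{\left(11 \right)} + \frac{\log{\left(66 \right)}}{2}.$$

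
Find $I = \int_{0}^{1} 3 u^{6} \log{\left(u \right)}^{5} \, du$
$- \frac{360}{117649}$

Start from the elementary integral
$$J(a) = \int_{0}^{1} 3 u^{a} \, du = \frac{3}{a + 1}.$$

Differentiating under the integral sign brings down a factor of $\ln u$:
$$\frac{dJ}{da} = \int_{0}^{1} 3 u^{a} \log{\left(u \right)} \, du = - \frac{3}{\left(a + 1\right)^{2}}.$$

Repeating $5$ times in total — each differentiation brings down another $\ln u$ — gives
$$\frac{d^{5}J}{da^{5}} = \int_{0}^{1} 3 u^{a} \log{\left(u \right)}^{5} \, du = - \frac{360}{\left(a + 1\right)^{6}},$$
and the integrand here is exactly the target integrand, so $I = - \frac{360}{\left(a + 1\right)^{6}}$.

Setting $a = 6$:
$$I = - \frac{360}{117649}.$$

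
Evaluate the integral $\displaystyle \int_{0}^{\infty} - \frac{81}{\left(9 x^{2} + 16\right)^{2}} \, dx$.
$- \frac{27 \pi}{256}$

Begin with the known result
$$J(a) = \int_{0}^{\infty} - \frac{1}{a^{2} + x^{2}} \, dx = - \frac{\pi}{2 a}.$$

Differentiating under the integral sign with respect to $a$,
$$\frac{dJ}{da} = \int_{0}^{\infty} \frac{2 a}{\left(a^{2} + x^{2}\right)^{2}} \, dx = \frac{\pi}{2 a^{2}},$$
so $\int_{0}^{\infty} - \frac{1}{\left(a^{2} + x^{2}\right)^{2}} \, dx = - \frac{\pi}{4 a^{3}}$.

Setting $a = \frac{4}{3}$:
$$I = - \frac{27 \pi}{256}.$$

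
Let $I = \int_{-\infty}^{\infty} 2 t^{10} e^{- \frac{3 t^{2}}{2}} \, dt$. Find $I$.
$\frac{70 \sqrt{6} \sqrt{\pi}}{27}$

Start from the elementary integral
$$J(a) = \int_{-\infty}^{\infty} 2 e^{- a t^{2}} \, dt = \frac{2 \sqrt{\pi}}{\sqrt{a}}.$$

Differentiating under the integral sign brings down a factor of $(-t^2)$:
$$\frac{dJ}{da} = \int_{-\infty}^{\infty} - 2 t^{2} e^{- a t^{2}} \, dt = - \frac{\sqrt{\pi}}{a^{\frac{3}{2}}}.$$

Repeating $5$ times in total — each differentiation brings down another $(-t^2)$ — gives
$$\frac{d^{5}J}{da^{5}} = \int_{-\infty}^{\infty} - 2 t^{10} e^{- a t^{2}} \, dt = - \frac{945 \sqrt{\pi}}{16 a^{\frac{11}{2}}},$$
and the integrand here is $(-1)^{5}$ times the target integrand, so $I = (-1)^{5}\,\frac{d^{5}J}{da^{5}} = \frac{945 \sqrt{\pi}}{16 a^{\frac{11}{2}}}$.

Setting $a = \frac{3}{2}$:
$$I = \frac{70 \sqrt{6} \sqrt{\pi}}{27}.$$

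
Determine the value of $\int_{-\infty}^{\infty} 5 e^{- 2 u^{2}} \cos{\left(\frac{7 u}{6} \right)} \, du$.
$\frac{5 \sqrt{2} \sqrt{\pi}}{2 e^{\frac{49}{288}}}$

Define $I(b) = \int_{-\infty}^{\infty} 5 e^{- 2 u^{2}} \cos{\left(b u \right)} \, du$.

Differentiating under the integral sign,
$$I'(b) = \int_{-\infty}^{\infty} - 5 u e^{- 2 u^{2}} \sin{\left(b u \right)} \, du.$$

Integrate $\int_{-\infty}^{\infty} u \sin(b u)\, e^{- 2 u^{2}}\, du$ by parts with $w = \sin(b u)$ and $dv = u\, e^{- 2 u^{2}}\, du$, giving $v = - \frac{e^{- 2 u^{2}}}{4}$. The boundary term vanishes and
$$\int_{-\infty}^{\infty} u \sin(b u)\, e^{- 2 u^{2}}\, du = \frac{b}{4} \int_{-\infty}^{\infty} \cos(b u)\, e^{- 2 u^{2}}\, du,$$
so $I'(b) = - \frac{b}{4}\, I(b)$.

This is a separable first-order ODE; solving with the initial condition $I(0) = \int_{-\infty}^{\infty} 5 e^{- 2 u^{2}}\,du = \frac{5 \sqrt{2} \sqrt{\pi}}{2}$ gives
$$I(b) = \frac{5 \sqrt{2} \sqrt{\pi} e^{- \frac{b^{2}}{8}}}{2}.$$

Setting $b = \frac{7}{6}$:
$$I = \frac{5 \sqrt{2} \sqrt{\pi}}{2 e^{\frac{49}{288}}}.$$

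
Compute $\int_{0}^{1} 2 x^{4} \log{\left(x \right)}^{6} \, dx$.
$\frac{288}{15625}$

Start from the elementary integral
$$J(a) = \int_{0}^{1} 2 x^{a} \, dx = \frac{2}{a + 1}.$$

Differentiating under the integral sign brings down a factor of $\ln x$:
$$\frac{dJ}{da} = \int_{0}^{1} 2 x^{a} \log{\left(x \right)} \, dx = - \frac{2}{\left(a + 1\right)^{2}}.$$

Repeating $6$ times in total — each differentiation brings down another $\ln x$ — gives
$$\frac{d^{6}J}{da^{6}} = \int_{0}^{1} 2 x^{a} \log{\left(x \right)}^{6} \, dx = \frac{1440}{\left(a + 1\right)^{7}},$$
and the integrand here is exactly the target integrand, so $I = \frac{1440}{\left(a + 1\right)^{7}}$.

Setting $a = 4$:
$$I = \frac{288}{15625}.$$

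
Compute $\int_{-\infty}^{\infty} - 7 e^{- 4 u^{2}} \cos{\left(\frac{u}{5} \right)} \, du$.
$- \frac{7 \sqrt{\pi}}{2 e^{\frac{1}{400}}}$

Treat the cosine frequency as a parameter and define $I(b) = \int_{-\infty}^{\infty} - 7 e^{- 4 u^{2}} \cos{\left(b u \right)} \, du$.

Differentiating under the integral sign,
$$I'(b) = \int_{-\infty}^{\infty} 7 u e^{- 4 u^{2}} \sin{\left(b u \right)} \, du.$$

Integrate $\int_{-\infty}^{\infty} u \sin(b u)\, e^{- 4 u^{2}}\, du$ by parts with $w = \sin(b u)$ and $dv = u\, e^{- 4 u^{2}}\, du$, giving $v = - \frac{e^{- 4 u^{2}}}{8}$. The boundary term vanishes and
$$\int_{-\infty}^{\infty} u \sin(b u)\, e^{- 4 u^{2}}\, du = \frac{b}{8} \int_{-\infty}^{\infty} \cos(b u)\, e^{- 4 u^{2}}\, du,$$
so $I'(b) = - \frac{b}{8}\, I(b)$.

This is a separable first-order ODE; solving with the initial condition $I(0) = \int_{-\infty}^{\infty} - 7 e^{- 4 u^{2}}\,du = - \frac{7 \sqrt{\pi}}{2}$ gives
$$I(b) = - \frac{7 \sqrt{\pi} e^{- \frac{b^{2}}{16}}}{2}.$$

Setting $b = \frac{1}{5}$:
$$I = - \frac{7 \sqrt{\pi}}{2 e^{\frac{1}{400}}}.$$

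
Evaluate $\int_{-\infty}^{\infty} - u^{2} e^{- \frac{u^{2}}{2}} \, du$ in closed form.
$- \sqrt{2} \sqrt{\pi}$

Consider the simpler parametrised integral
$$J(a) = \int_{-\infty}^{\infty} - e^{- a u^{2}} \, du = - \frac{\sqrt{\pi}}{\sqrt{a}}.$$

Differentiating under the integral sign brings down a factor of $(-u^2)$:
$$\frac{dJ}{da} = \int_{-\infty}^{\infty} u^{2} e^{- a u^{2}} \, du = \frac{\sqrt{\pi}}{2 a^{\frac{3}{2}}}.$$

The integral on the left is $-I$, so $I = - \frac{\sqrt{\pi}}{2 a^{\frac{3}{2}}}$.

Setting $a = \frac{1}{2}$:
$$I = - \sqrt{2} \sqrt{\pi}.$$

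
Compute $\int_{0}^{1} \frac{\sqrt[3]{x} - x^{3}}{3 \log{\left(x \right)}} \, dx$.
$- \frac{\log{\left(3 \right)}}{3}$

Consider the one-parameter family: let $I(a) = \int_{0}^{1} \frac{- x^{3} + x^{a}}{3 \log{\left(x \right)}} \, dx$.

Since $\dfrac{\partial}{\partial a}\,x^{a} = x^{a} \ln x$, the $\ln x$ in the denominator cancels and
$$\frac{dI}{da} = \int_{0}^{1} \frac{1}{3} x^{a} \, dx = \frac{1}{3} \left[\frac{x^{a+1}}{a+1}\right]_0^1 = \frac{1}{3 \left(a + 1\right)}.$$

Integrating with respect to $a$ gives $I(a) = \frac{\log{\left(a + 1 \right)}}{3} - \frac{2 \log{\left(2 \right)}}{3} + C$.

At $a = 3$ the integrand is identically $0$, so $I(3) = 0$. The closed form gives $0$, hence $C = 0$.

Setting $a = \frac{1}{3}$:
$$I = - \frac{\log{\left(3 \right)}}{3}.$$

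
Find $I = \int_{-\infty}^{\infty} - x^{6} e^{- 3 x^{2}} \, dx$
$- \frac{5 \sqrt{3} \sqrt{\pi}}{216}$

Start from the elementary integral
$$J(a) = \int_{-\infty}^{\infty} - e^{- a x^{2}} \, dx = - \frac{\sqrt{\pi}}{\sqrt{a}}.$$

Differentiating under the integral sign brings down a factor of $(-x^2)$:
$$\frac{dJ}{da} = \int_{-\infty}^{\infty} x^{2} e^{- a x^{2}} \, dx = \frac{\sqrt{\pi}}{2 a^{\frac{3}{2}}}.$$

Repeating $3$ times in total — each differentiation brings down another $(-x^2)$ — gives
$$\frac{d^{3}J}{da^{3}} = \int_{-\infty}^{\infty} x^{6} e^{- a x^{2}} \, dx = \frac{15 \sqrt{\pi}}{8 a^{\frac{7}{2}}},$$
and the integrand here is $(-1)^{3}$ times the target integrand, so $I = (-1)^{3}\,\frac{d^{3}J}{da^{3}} = - \frac{15 \sqrt{\pi}}{8 a^{\frac{7}{2}}}$.

Setting $a = 3$:
$$I = - \frac{5 \sqrt{3} \sqrt{\pi}}{216}.$$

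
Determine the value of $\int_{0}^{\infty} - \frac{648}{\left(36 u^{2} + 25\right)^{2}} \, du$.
$- \frac{27 \pi}{125}$

Start from the standard arctangent integral
$$J(a) = \int_{0}^{\infty} - \frac{1}{2 \left(a^{2} + u^{2}\right)} \, du = - \frac{\pi}{4 a}.$$

Differentiating under the integral sign with respect to $a$,
$$\frac{dJ}{da} = \int_{0}^{\infty} \frac{a}{\left(a^{2} + u^{2}\right)^{2}} \, du = \frac{\pi}{4 a^{2}},$$
so $\int_{0}^{\infty} - \frac{1}{2 \left(a^{2} + u^{2}\right)^{2}} \, du = - \frac{\pi}{8 a^{3}}$.

Setting $a = \frac{5}{6}$:
$$I = - \frac{27 \pi}{125}.$$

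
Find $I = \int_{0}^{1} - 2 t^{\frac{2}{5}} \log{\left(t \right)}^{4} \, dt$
$- \frac{150000}{16807}$

Begin with the known integral
$$J(a) = \int_{0}^{1} - 2 t^{a} \, dt = - \frac{2}{a + 1}.$$

Differentiating under the integral sign brings down a factor of $\ln t$:
$$\frac{dJ}{da} = \int_{0}^{1} - 2 t^{a} \log{\left(t \right)} \, dt = \frac{2}{\left(a + 1\right)^{2}}.$$

Repeating $4$ times in total — each differentiation brings down another $\ln t$ — gives
$$\frac{d^{4}J}{da^{4}} = \int_{0}^{1} - 2 t^{a} \log{\left(t \right)}^{4} \, dt = - \frac{48}{\left(a + 1\right)^{5}},$$
and the integrand here is exactly the target integrand, so $I = - \frac{48}{\left(a + 1\right)^{5}}$.

Setting $a = \frac{2}{5}$:
$$I = - \frac{150000}{16807}.$$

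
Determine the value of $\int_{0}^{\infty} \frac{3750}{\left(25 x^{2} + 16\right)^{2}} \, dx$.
$\frac{375 \pi}{128}$

Start from the standard arctangent integral
$$J(a) = \int_{0}^{\infty} \frac{6}{a^{2} + x^{2}} \, dx = \frac{3 \pi}{a}.$$

Differentiating under the integral sign with respect to $a$,
$$\frac{dJ}{da} = \int_{0}^{\infty} - \frac{12 a}{\left(a^{2} + x^{2}\right)^{2}} \, dx = - \frac{3 \pi}{a^{2}},$$
so $\int_{0}^{\infty} \frac{6}{\left(a^{2} + x^{2}\right)^{2}} \, dx = \frac{3 \pi}{2 a^{3}}$.

Setting $a = \frac{4}{5}$:
$$I = \frac{375 \pi}{128}.$$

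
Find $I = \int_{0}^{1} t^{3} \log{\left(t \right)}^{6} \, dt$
$\frac{45}{1024}$

Start from the elementary integral
$$J(a) = \int_{0}^{1} t^{a} \, dt = \frac{1}{a + 1}.$$

Differentiating under the integral sign brings down a factor of $\ln t$:
$$\frac{dJ}{da} = \int_{0}^{1} t^{a} \log{\left(t \right)} \, dt = - \frac{1}{\left(a + 1\right)^{2}}.$$

Repeating $6$ times in total — each differentiation brings down another $\ln t$ — gives
$$\frac{d^{6}J}{da^{6}} = \int_{0}^{1} t^{a} \log{\left(t \right)}^{6} \, dt = \frac{720}{\left(a + 1\right)^{7}},$$
and the integrand here is exactly the target integrand, so $I = \frac{720}{\left(a + 1\right)^{7}}$.

Setting $a = 3$:
$$I = \frac{45}{1024}.$$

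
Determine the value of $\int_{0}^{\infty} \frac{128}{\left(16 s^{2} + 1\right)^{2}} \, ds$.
$8 \pi$

Start from the standard arctangent integral
$$J(a) = \int_{0}^{\infty} \frac{1}{2 \left(a^{2} + s^{2}\right)} \, ds = \frac{\pi}{4 a}.$$

Differentiating under the integral sign with respect to $a$,
$$\frac{dJ}{da} = \int_{0}^{\infty} - \frac{a}{\left(a^{2} + s^{2}\right)^{2}} \, ds = - \frac{\pi}{4 a^{2}},$$
so $\int_{0}^{\infty} \frac{1}{2 \left(a^{2} + s^{2}\right)^{2}} \, ds = \frac{\pi}{8 a^{3}}$.

Setting $a = \frac{1}{4}$:
$$I = 8 \pi.$$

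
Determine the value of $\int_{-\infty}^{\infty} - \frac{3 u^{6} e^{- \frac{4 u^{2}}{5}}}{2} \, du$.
$- \frac{5625 \sqrt{5} \sqrt{\pi}}{2048}$

Start from the elementary integral
$$J(a) = \int_{-\infty}^{\infty} - \frac{3 e^{- a u^{2}}}{2} \, du = - \frac{3 \sqrt{\pi}}{2 \sqrt{a}}.$$

Differentiating under the integral sign brings down a factor of $(-u^2)$:
$$\frac{dJ}{da} = \int_{-\infty}^{\infty} \frac{3 u^{2} e^{- a u^{2}}}{2} \, du = \frac{3 \sqrt{\pi}}{4 a^{\frac{3}{2}}}.$$

Repeating $3$ times in total — each differentiation brings down another $(-u^2)$ — gives
$$\frac{d^{3}J}{da^{3}} = \int_{-\infty}^{\infty} \frac{3 u^{6} e^{- a u^{2}}}{2} \, du = \frac{45 \sqrt{\pi}}{16 a^{\frac{7}{2}}},$$
and the integrand here is $(-1)^{3}$ times the target integrand, so $I = (-1)^{3}\,\frac{d^{3}J}{da^{3}} = - \frac{45 \sqrt{\pi}}{16 a^{\frac{7}{2}}}$.

Setting $a = \frac{4}{5}$:
$$I = - \frac{5625 \sqrt{5} \sqrt{\pi}}{2048}.$$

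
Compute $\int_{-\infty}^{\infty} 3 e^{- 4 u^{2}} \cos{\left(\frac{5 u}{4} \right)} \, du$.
$\frac{3 \sqrt{\pi}}{2 e^{\frac{25}{256}}}$

Define $I(b) = \int_{-\infty}^{\infty} 3 e^{- 4 u^{2}} \cos{\left(b u \right)} \, du$.

Differentiating under the integral sign,
$$I'(b) = \int_{-\infty}^{\infty} - 3 u e^{- 4 u^{2}} \sin{\left(b u \right)} \, du.$$

Integrate $\int_{-\infty}^{\infty} u \sin(b u)\, e^{- 4 u^{2}}\, du$ by parts with $w = \sin(b u)$ and $dv = u\, e^{- 4 u^{2}}\, du$, giving $v = - \frac{e^{- 4 u^{2}}}{8}$. The boundary term vanishes and
$$\int_{-\infty}^{\infty} u \sin(b u)\, e^{- 4 u^{2}}\, du = \frac{b}{8} \int_{-\infty}^{\infty} \cos(b u)\, e^{- 4 u^{2}}\, du,$$
so $I'(b) = - \frac{b}{8}\, I(b)$.

This is a separable first-order ODE; solving with the initial condition $I(0) = \int_{-\infty}^{\infty} 3 e^{- 4 u^{2}}\,du = \frac{3 \sqrt{\pi}}{2}$ gives
$$I(b) = \frac{3 \sqrt{\pi} e^{- \frac{b^{2}}{16}}}{2}.$$

Setting $b = \frac{5}{4}$:
$$I = \frac{3 \sqrt{\pi}}{2 e^{\frac{25}{256}}}.$$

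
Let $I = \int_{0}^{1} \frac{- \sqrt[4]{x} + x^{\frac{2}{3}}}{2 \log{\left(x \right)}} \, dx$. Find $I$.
$- \frac{\log{\left(3 \right)}}{2} + \log{\left(2 \right)}$

Replace the exponent $\frac{2}{3}$ by a parameter $a$: let $I(a) = \int_{0}^{1} \frac{- \sqrt[4]{x} + x^{a}}{2 \log{\left(x \right)}} \, dx$.

Since $\dfrac{\partial}{\partial a}\,x^{a} = x^{a} \ln x$, the $\ln x$ in the denominator cancels and
$$\frac{dI}{da} = \int_{0}^{1} \frac{1}{2} x^{a} \, dx = \frac{1}{2} \left[\frac{x^{a+1}}{a+1}\right]_0^1 = \frac{1}{2 \left(a + 1\right)}.$$

Integrating with respect to $a$ gives $I(a) = \frac{\log{\left(a + 1 \right)}}{2} - \frac{\log{\left(5 \right)}}{2} + \log{\left(2 \right)} + C$.

At $a = \frac{1}{4}$ the integrand is identically $0$, so $I(\frac{1}{4}) = 0$. The closed form gives $0$, hence $C = 0$.

Setting $a = \frac{2}{3}$:
$$I = - \frac{\log{\left(3 \right)}}{2} + \log{\left(2 \right)}.$$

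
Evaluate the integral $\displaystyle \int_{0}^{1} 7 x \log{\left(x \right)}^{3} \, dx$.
$- \frac{21}{8}$

Consider the simpler parametrised integral
$$J(a) = \int_{0}^{1} 7 x^{a} \, dx = \frac{7}{a + 1}.$$

Differentiating under the integral sign brings down a factor of $\ln x$:
$$\frac{dJ}{da} = \int_{0}^{1} 7 x^{a} \log{\left(x \right)} \, dx = - \frac{7}{\left(a + 1\right)^{2}}.$$

Repeating $3$ times in total — each differentiation brings down another $\ln x$ — gives
$$\frac{d^{3}J}{da^{3}} = \int_{0}^{1} 7 x^{a} \log{\left(x \right)}^{3} \, dx = - \frac{42}{\left(a + 1\right)^{4}},$$
and the integrand here is exactly the target integrand, so $I = - \frac{42}{\left(a + 1\right)^{4}}$.

Setting $a = 1$:
$$I = - \frac{21}{8}.$$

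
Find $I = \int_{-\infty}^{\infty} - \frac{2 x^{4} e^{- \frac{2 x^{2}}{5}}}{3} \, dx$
$- \frac{25 \sqrt{10} \sqrt{\pi}}{16}$

Begin with the known integral
$$J(a) = \int_{-\infty}^{\infty} - \frac{2 e^{- a x^{2}}}{3} \, dx = - \frac{2 \sqrt{\pi}}{3 \sqrt{a}}.$$

Differentiating under the integral sign brings down a factor of $(-x^2)$:
$$\frac{dJ}{da} = \int_{-\infty}^{\infty} \frac{2 x^{2} e^{- a x^{2}}}{3} \, dx = \frac{\sqrt{\pi}}{3 a^{\frac{3}{2}}}.$$

Repeating twice in total — each differentiation brings down another $(-x^2)$ — gives
$$\frac{d^{2}J}{da^{2}} = \int_{-\infty}^{\infty} - \frac{2 x^{4} e^{- a x^{2}}}{3} \, dx = - \frac{\sqrt{\pi}}{2 a^{\frac{5}{2}}},$$
and the integrand here is exactly the target integrand, so $I = - \frac{\sqrt{\pi}}{2 a^{\frac{5}{2}}}$.

Setting $a = \frac{2}{5}$:
$$I = - \frac{25 \sqrt{10} \sqrt{\pi}}{16}.$$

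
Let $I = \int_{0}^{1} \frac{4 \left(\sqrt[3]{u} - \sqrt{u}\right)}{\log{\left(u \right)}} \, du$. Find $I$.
$- \log{\left(\frac{6561}{4096} \right)}$

Introduce a parameter $a$ in the exponent: let $I(a) = \int_{0}^{1} \frac{4 \left(\sqrt[3]{u} - u^{a}\right)}{\log{\left(u \right)}} \, du$.

Since $\dfrac{\partial}{\partial a}\,u^{a} = u^{a} \ln u$, the $\ln u$ in the denominator cancels and
$$\frac{dI}{da} = \int_{0}^{1} -4 u^{a} \, du = -4 \left[\frac{u^{a+1}}{a+1}\right]_0^1 = - \frac{4}{a + 1}.$$

Integrating with respect to $a$ gives $I(a) = - \log{\left(\frac{81 \left(a + 1\right)^{4}}{256} \right)} + C$.

At $a = \frac{1}{3}$ the integrand is identically $0$, so $I(\frac{1}{3}) = 0$. The closed form gives $0$, hence $C = 0$.

Setting $a = \frac{1}{2}$:
$$I = - \log{\left(\frac{6561}{4096} \right)}.$$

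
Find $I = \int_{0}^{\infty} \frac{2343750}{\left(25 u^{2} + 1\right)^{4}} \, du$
$\frac{1171875 \pi}{16}$

Begin with the known result
$$J(a) = \int_{0}^{\infty} \frac{6}{a^{2} + u^{2}} \, du = \frac{3 \pi}{a}.$$

Differentiating under the integral sign with respect to $a$,
$$\frac{dJ}{da} = \int_{0}^{\infty} - \frac{12 a}{\left(a^{2} + u^{2}\right)^{2}} \, du = - \frac{3 \pi}{a^{2}},$$
so $\int_{0}^{\infty} \frac{6}{\left(a^{2} + u^{2}\right)^{2}} \, du = \frac{3 \pi}{2 a^{3}}$.

Repeating — each differentiation of $1/(u^2+a^2)^j$ produces $-2ja/(u^2+a^2)^{j+1}$ — and dividing through by $-2ja$ at each step yields, after $3$ differentiations in total,
$$\int_{0}^{\infty} \frac{6}{\left(a^{2} + u^{2}\right)^{4}} \, du = \frac{15 \pi}{16 a^{7}}.$$

Setting $a = \frac{1}{5}$:
$$I = \frac{1171875 \pi}{16}.$$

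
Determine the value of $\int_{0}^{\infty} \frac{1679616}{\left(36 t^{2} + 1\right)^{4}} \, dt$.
$43740 \pi$

Recall the elementary integral
$$J(a) = \int_{0}^{\infty} \frac{1}{a^{2} + t^{2}} \, dt = \frac{\pi}{2 a}.$$

Differentiating under the integral sign with respect to $a$,
$$\frac{dJ}{da} = \int_{0}^{\infty} - \frac{2 a}{\left(a^{2} + t^{2}\right)^{2}} \, dt = - \frac{\pi}{2 a^{2}},$$
so $\int_{0}^{\infty} \frac{1}{\left(a^{2} + t^{2}\right)^{2}} \, dt = \frac{\pi}{4 a^{3}}$.

Repeating — each differentiation of $1/(t^2+a^2)^j$ produces $-2ja/(t^2+a^2)^{j+1}$ — and dividing through by $-2ja$ at each step yields, after $3$ differentiations in total,
$$\int_{0}^{\infty} \frac{1}{\left(a^{2} + t^{2}\right)^{4}} \, dt = \frac{5 \pi}{32 a^{7}}.$$

Setting $a = \frac{1}{6}$:
$$I = 43740 \pi.$$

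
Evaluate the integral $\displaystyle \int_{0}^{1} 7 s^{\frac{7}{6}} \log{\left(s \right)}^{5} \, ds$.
$- \frac{39191040}{4826809}$

Consider the simpler parametrised integral
$$J(a) = \int_{0}^{1} 7 s^{a} \, ds = \frac{7}{a + 1}.$$

Differentiating under the integral sign brings down a factor of $\ln s$:
$$\frac{dJ}{da} = \int_{0}^{1} 7 s^{a} \log{\left(s \right)} \, ds = - \frac{7}{\left(a + 1\right)^{2}}.$$

Repeating $5$ times in total — each differentiation brings down another $\ln s$ — gives
$$\frac{d^{5}J}{da^{5}} = \int_{0}^{1} 7 s^{a} \log{\left(s \right)}^{5} \, ds = - \frac{840}{\left(a + 1\right)^{6}},$$
and the integrand here is exactly the target integrand, so $I = - \frac{840}{\left(a + 1\right)^{6}}$.

Setting $a = \frac{7}{6}$:
$$I = - \frac{39191040}{4826809}.$$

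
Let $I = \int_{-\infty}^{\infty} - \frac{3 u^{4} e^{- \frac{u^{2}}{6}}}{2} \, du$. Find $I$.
$- \frac{81 \sqrt{6} \sqrt{\pi}}{2}$

Start from the elementary integral
$$J(a) = \int_{-\infty}^{\infty} - \frac{3 e^{- a u^{2}}}{2} \, du = - \frac{3 \sqrt{\pi}}{2 \sqrt{a}}.$$

Differentiating under the integral sign brings down a factor of $(-u^2)$:
$$\frac{dJ}{da} = \int_{-\infty}^{\infty} \frac{3 u^{2} e^{- a u^{2}}}{2} \, du = \frac{3 \sqrt{\pi}}{4 a^{\frac{3}{2}}}.$$

Repeating twice in total — each differentiation brings down another $(-u^2)$ — gives
$$\frac{d^{2}J}{da^{2}} = \int_{-\infty}^{\infty} - \frac{3 u^{4} e^{- a u^{2}}}{2} \, du = - \frac{9 \sqrt{\pi}}{8 a^{\frac{5}{2}}},$$
and the integrand here is exactly the target integrand, so $I = - \frac{9 \sqrt{\pi}}{8 a^{\frac{5}{2}}}$.

Setting $a = \frac{1}{6}$:
$$I = - \frac{81 \sqrt{6} \sqrt{\pi}}{2}.$$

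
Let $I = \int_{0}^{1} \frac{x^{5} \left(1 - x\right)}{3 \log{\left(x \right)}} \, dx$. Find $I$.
$- \frac{\log{\left(7 \right)}}{3} + \frac{\log{\left(6 \right)}}{3}$

Consider the one-parameter family: let $I(a) = \int_{0}^{1} \frac{- x^{6} + x^{a}}{3 \log{\left(x \right)}} \, dx$.

Since $\dfrac{\partial}{\partial a}\,x^{a} = x^{a} \ln x$, the $\ln x$ in the denominator cancels and
$$\frac{dI}{da} = \int_{0}^{1} \frac{1}{3} x^{a} \, dx = \frac{1}{3} \left[\frac{x^{a+1}}{a+1}\right]_0^1 = \frac{1}{3 \left(a + 1\right)}.$$

Integrating with respect to $a$ gives $I(a) = \frac{\log{\left(a + 1 \right)}}{3} - \frac{\log{\left(7 \right)}}{3} + C$.

At $a = 6$ the integrand is identically $0$, so $I(6) = 0$. The closed form gives $0$, hence $C = 0$.

Setting $a = 5$:
$$I = - \frac{\log{\left(7 \right)}}{3} + \frac{\log{\left(6 \right)}}{3}.$$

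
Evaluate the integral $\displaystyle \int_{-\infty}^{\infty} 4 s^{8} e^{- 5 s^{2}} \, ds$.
$\frac{21 \sqrt{5} \sqrt{\pi}}{2500}$

Consider the simpler parametrised integral
$$J(a) = \int_{-\infty}^{\infty} 4 e^{- a s^{2}} \, ds = \frac{4 \sqrt{\pi}}{\sqrt{a}}.$$

Differentiating under the integral sign brings down a factor of $(-s^2)$:
$$\frac{dJ}{da} = \int_{-\infty}^{\infty} - 4 s^{2} e^{- a s^{2}} \, ds = - \frac{2 \sqrt{\pi}}{a^{\frac{3}{2}}}.$$

Repeating $4$ times in total — each differentiation brings down another $(-s^2)$ — gives
$$\frac{d^{4}J}{da^{4}} = \int_{-\infty}^{\infty} 4 s^{8} e^{- a s^{2}} \, ds = \frac{105 \sqrt{\pi}}{4 a^{\frac{9}{2}}},$$
and the integrand here is exactly the target integrand, so $I = \frac{105 \sqrt{\pi}}{4 a^{\frac{9}{2}}}$.

Setting $a = 5$:
$$I = \frac{21 \sqrt{5} \sqrt{\pi}}{2500}.$$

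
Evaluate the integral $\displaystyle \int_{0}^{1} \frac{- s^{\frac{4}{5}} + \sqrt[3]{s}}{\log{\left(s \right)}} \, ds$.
$\log{\left(\frac{20}{27} \right)}$

Consider the one-parameter family: let $I(a) = \int_{0}^{1} \frac{- s^{\frac{4}{5}} + s^{a}}{\log{\left(s \right)}} \, ds$.

Since $\dfrac{\partial}{\partial a}\,s^{a} = s^{a} \ln s$, the $\ln s$ in the denominator cancels and
$$\frac{dI}{da} = \int_{0}^{1} s^{a} \, ds = \left[\frac{s^{a+1}}{a+1}\right]_0^1 = \frac{1}{a + 1}.$$

Integrating with respect to $a$ gives $I(a) = \log{\left(\frac{5 a}{9} + \frac{5}{9} \right)} + C$.

At $a = \frac{4}{5}$ the integrand is identically $0$, so $I(\frac{4}{5}) = 0$. The closed form gives $0$, hence $C = 0$.

Setting $a = \frac{1}{3}$:
$$I = \log{\left(\frac{20}{27} \right)}.$$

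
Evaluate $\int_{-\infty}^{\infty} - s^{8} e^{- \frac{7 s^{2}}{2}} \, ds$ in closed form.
$- \frac{15 \sqrt{14} \sqrt{\pi}}{2401}$

Begin with the known integral
$$J(a) = \int_{-\infty}^{\infty} - e^{- a s^{2}} \, ds = - \frac{\sqrt{\pi}}{\sqrt{a}}.$$

Differentiating under the integral sign brings down a factor of $(-s^2)$:
$$\frac{dJ}{da} = \int_{-\infty}^{\infty} s^{2} e^{- a s^{2}} \, ds = \frac{\sqrt{\pi}}{2 a^{\frac{3}{2}}}.$$

Repeating $4$ times in total — each differentiation brings down another $(-s^2)$ — gives
$$\frac{d^{4}J}{da^{4}} = \int_{-\infty}^{\infty} - s^{8} e^{- a s^{2}} \, ds = - \frac{105 \sqrt{\pi}}{16 a^{\frac{9}{2}}},$$
and the integrand here is exactly the target integrand, so $I = - \frac{105 \sqrt{\pi}}{16 a^{\frac{9}{2}}}$.

Setting $a = \frac{7}{2}$:
$$I = - \frac{15 \sqrt{14} \sqrt{\pi}}{2401}.$$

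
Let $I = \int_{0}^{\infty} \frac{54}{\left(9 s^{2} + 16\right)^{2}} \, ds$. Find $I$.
$\frac{9 \pi}{128}$

Recall the elementary integral
$$J(a) = \int_{0}^{\infty} \frac{2}{3 \left(a^{2} + s^{2}\right)} \, ds = \frac{\pi}{3 a}.$$

Differentiating under the integral sign with respect to $a$,
$$\frac{dJ}{da} = \int_{0}^{\infty} - \frac{4 a}{3 \left(a^{2} + s^{2}\right)^{2}} \, ds = - \frac{\pi}{3 a^{2}},$$
so $\int_{0}^{\infty} \frac{2}{3 \left(a^{2} + s^{2}\right)^{2}} \, ds = \frac{\pi}{6 a^{3}}$.

Setting $a = \frac{4}{3}$:
$$I = \frac{9 \pi}{128}.$$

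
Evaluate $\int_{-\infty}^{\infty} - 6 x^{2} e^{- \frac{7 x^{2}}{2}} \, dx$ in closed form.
$- \frac{6 \sqrt{14} \sqrt{\pi}}{49}$

Begin with the known integral
$$J(a) = \int_{-\infty}^{\infty} - 6 e^{- a x^{2}} \, dx = - \frac{6 \sqrt{\pi}}{\sqrt{a}}.$$

Differentiating under the integral sign brings down a factor of $(-x^2)$:
$$\frac{dJ}{da} = \int_{-\infty}^{\infty} 6 x^{2} e^{- a x^{2}} \, dx = \frac{3 \sqrt{\pi}}{a^{\frac{3}{2}}}.$$

The integral on the left is $-I$, so $I = - \frac{3 \sqrt{\pi}}{a^{\frac{3}{2}}}$.

Setting $a = \frac{7}{2}$:
$$I = - \frac{6 \sqrt{14} \sqrt{\pi}}{49}.$$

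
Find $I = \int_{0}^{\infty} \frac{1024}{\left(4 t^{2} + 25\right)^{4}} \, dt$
$\frac{16 \pi}{15625}$

Start from the standard arctangent integral
$$J(a) = \int_{0}^{\infty} \frac{4}{a^{2} + t^{2}} \, dt = \frac{2 \pi}{a}.$$

Differentiating under the integral sign with respect to $a$,
$$\frac{dJ}{da} = \int_{0}^{\infty} - \frac{8 a}{\left(a^{2} + t^{2}\right)^{2}} \, dt = - \frac{2 \pi}{a^{2}},$$
so $\int_{0}^{\infty} \frac{4}{\left(a^{2} + t^{2}\right)^{2}} \, dt = \frac{\pi}{a^{3}}$.

Repeating — each differentiation of $1/(t^2+a^2)^j$ produces $-2ja/(t^2+a^2)^{j+1}$ — and dividing through by $-2ja$ at each step yields, after $3$ differentiations in total,
$$\int_{0}^{\infty} \frac{4}{\left(a^{2} + t^{2}\right)^{4}} \, dt = \frac{5 \pi}{8 a^{7}}.$$

Setting $a = \frac{5}{2}$:
$$I = \frac{16 \pi}{15625}.$$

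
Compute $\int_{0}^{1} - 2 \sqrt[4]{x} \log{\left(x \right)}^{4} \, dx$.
$- \frac{49152}{3125}$

Begin with the known integral
$$J(a) = \int_{0}^{1} - 2 x^{a} \, dx = - \frac{2}{a + 1}.$$

Differentiating under the integral sign brings down a factor of $\ln x$:
$$\frac{dJ}{da} = \int_{0}^{1} - 2 x^{a} \log{\left(x \right)} \, dx = \frac{2}{\left(a + 1\right)^{2}}.$$

Repeating $4$ times in total — each differentiation brings down another $\ln x$ — gives
$$\frac{d^{4}J}{da^{4}} = \int_{0}^{1} - 2 x^{a} \log{\left(x \right)}^{4} \, dx = - \frac{48}{\left(a + 1\right)^{5}},$$
and the integrand here is exactly the target integrand, so $I = - \frac{48}{\left(a + 1\right)^{5}}$.

Setting $a = \frac{1}{4}$:
$$I = - \frac{49152}{3125}.$$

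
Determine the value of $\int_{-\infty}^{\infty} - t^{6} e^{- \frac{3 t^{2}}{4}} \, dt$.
$- \frac{80 \sqrt{3} \sqrt{\pi}}{27}$

Consider the simpler parametrised integral
$$J(a) = \int_{-\infty}^{\infty} - e^{- a t^{2}} \, dt = - \frac{\sqrt{\pi}}{\sqrt{a}}.$$

Differentiating under the integral sign brings down a factor of $(-t^2)$:
$$\frac{dJ}{da} = \int_{-\infty}^{\infty} t^{2} e^{- a t^{2}} \, dt = \frac{\sqrt{\pi}}{2 a^{\frac{3}{2}}}.$$

Repeating $3$ times in total — each differentiation brings down another $(-t^2)$ — gives
$$\frac{d^{3}J}{da^{3}} = \int_{-\infty}^{\infty} t^{6} e^{- a t^{2}} \, dt = \frac{15 \sqrt{\pi}}{8 a^{\frac{7}{2}}},$$
and the integrand here is $(-1)^{3}$ times the target integrand, so $I = (-1)^{3}\,\frac{d^{3}J}{da^{3}} = - \frac{15 \sqrt{\pi}}{8 a^{\frac{7}{2}}}$.

Setting $a = \frac{3}{4}$:
$$I = - \frac{80 \sqrt{3} \sqrt{\pi}}{27}.$$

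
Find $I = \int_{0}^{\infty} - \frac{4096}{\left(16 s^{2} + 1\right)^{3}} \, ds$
$- 192 \pi$

Begin with the known result
$$J(a) = \int_{0}^{\infty} - \frac{1}{a^{2} + s^{2}} \, ds = - \frac{\pi}{2 a}.$$

Differentiating under the integral sign with respect to $a$,
$$\frac{dJ}{da} = \int_{0}^{\infty} \frac{2 a}{\left(a^{2} + s^{2}\right)^{2}} \, ds = \frac{\pi}{2 a^{2}},$$
so $\int_{0}^{\infty} - \frac{1}{\left(a^{2} + s^{2}\right)^{2}} \, ds = - \frac{\pi}{4 a^{3}}$.

Repeating — each differentiation of $1/(s^2+a^2)^j$ produces $-2ja/(s^2+a^2)^{j+1}$ — and dividing through by $-2ja$ at each step yields, after $2$ differentiations in total,
$$\int_{0}^{\infty} - \frac{1}{\left(a^{2} + s^{2}\right)^{3}} \, ds = - \frac{3 \pi}{16 a^{5}}.$$

Setting $a = \frac{1}{4}$:
$$I = - 192 \pi.$$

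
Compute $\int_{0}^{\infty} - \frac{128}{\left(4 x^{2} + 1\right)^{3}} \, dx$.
$- 12 \pi$

Begin with the known result
$$J(a) = \int_{0}^{\infty} - \frac{2}{a^{2} + x^{2}} \, dx = - \frac{\pi}{a}.$$

Differentiating under the integral sign with respect to $a$,
$$\frac{dJ}{da} = \int_{0}^{\infty} \frac{4 a}{\left(a^{2} + x^{2}\right)^{2}} \, dx = \frac{\pi}{a^{2}},$$
so $\int_{0}^{\infty} - \frac{2}{\left(a^{2} + x^{2}\right)^{2}} \, dx = - \frac{\pi}{2 a^{3}}$.

Repeating — each differentiation of $1/(x^2+a^2)^j$ produces $-2ja/(x^2+a^2)^{j+1}$ — and dividing through by $-2ja$ at each step yields, after $2$ differentiations in total,
$$\int_{0}^{\infty} - \frac{2}{\left(a^{2} + x^{2}\right)^{3}} \, dx = - \frac{3 \pi}{8 a^{5}}.$$

Setting $a = \frac{1}{2}$:
$$I = - 12 \pi.$$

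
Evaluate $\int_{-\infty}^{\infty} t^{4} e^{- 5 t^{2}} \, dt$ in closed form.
$\frac{3 \sqrt{5} \sqrt{\pi}}{500}$

Begin with the known integral
$$J(a) = \int_{-\infty}^{\infty} e^{- a t^{2}} \, dt = \frac{\sqrt{\pi}}{\sqrt{a}}.$$

Differentiating under the integral sign brings down a factor of $(-t^2)$:
$$\frac{dJ}{da} = \int_{-\infty}^{\infty} - t^{2} e^{- a t^{2}} \, dt = - \frac{\sqrt{\pi}}{2 a^{\frac{3}{2}}}.$$

Repeating twice in total — each differentiation brings down another $(-t^2)$ — gives
$$\frac{d^{2}J}{da^{2}} = \int_{-\infty}^{\infty} t^{4} e^{- a t^{2}} \, dt = \frac{3 \sqrt{\pi}}{4 a^{\frac{5}{2}}},$$
and the integrand here is exactly the target integrand, so $I = \frac{3 \sqrt{\pi}}{4 a^{\frac{5}{2}}}$.

Setting $a = 5$:
$$I = \frac{3 \sqrt{5} \sqrt{\pi}}{500}.$$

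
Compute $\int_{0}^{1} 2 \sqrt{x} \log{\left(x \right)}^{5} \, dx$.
$- \frac{5120}{243}$

Begin with the known integral
$$J(a) = \int_{0}^{1} 2 x^{a} \, dx = \frac{2}{a + 1}.$$

Differentiating under the integral sign brings down a factor of $\ln x$:
$$\frac{dJ}{da} = \int_{0}^{1} 2 x^{a} \log{\left(x \right)} \, dx = - \frac{2}{\left(a + 1\right)^{2}}.$$

Repeating $5$ times in total — each differentiation brings down another $\ln x$ — gives
$$\frac{d^{5}J}{da^{5}} = \int_{0}^{1} 2 x^{a} \log{\left(x \right)}^{5} \, dx = - \frac{240}{\left(a + 1\right)^{6}},$$
and the integrand here is exactly the target integrand, so $I = - \frac{240}{\left(a + 1\right)^{6}}$.

Setting $a = \frac{1}{2}$:
$$I = - \frac{5120}{243}.$$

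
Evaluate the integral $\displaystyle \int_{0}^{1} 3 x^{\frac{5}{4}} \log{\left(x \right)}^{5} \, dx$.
$- \frac{163840}{59049}$

Start from the elementary integral
$$J(a) = \int_{0}^{1} 3 x^{a} \, dx = \frac{3}{a + 1}.$$

Differentiating under the integral sign brings down a factor of $\ln x$:
$$\frac{dJ}{da} = \int_{0}^{1} 3 x^{a} \log{\left(x \right)} \, dx = - \frac{3}{\left(a + 1\right)^{2}}.$$

Repeating $5$ times in total — each differentiation brings down another $\ln x$ — gives
$$\frac{d^{5}J}{da^{5}} = \int_{0}^{1} 3 x^{a} \log{\left(x \right)}^{5} \, dx = - \frac{360}{\left(a + 1\right)^{6}},$$
and the integrand here is exactly the target integrand, so $I = - \frac{360}{\left(a + 1\right)^{6}}$.

Setting $a = \frac{5}{4}$:
$$I = - \frac{163840}{59049}.$$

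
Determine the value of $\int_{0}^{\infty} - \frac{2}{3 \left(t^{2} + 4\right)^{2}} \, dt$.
$- \frac{\pi}{48}$

Begin with the known result
$$J(a) = \int_{0}^{\infty} - \frac{2}{3 \left(a^{2} + t^{2}\right)} \, dt = - \frac{\pi}{3 a}.$$

Differentiating under the integral sign with respect to $a$,
$$\frac{dJ}{da} = \int_{0}^{\infty} \frac{4 a}{3 \left(a^{2} + t^{2}\right)^{2}} \, dt = \frac{\pi}{3 a^{2}},$$
so $\int_{0}^{\infty} - \frac{2}{3 \left(a^{2} + t^{2}\right)^{2}} \, dt = - \frac{\pi}{6 a^{3}}$.

Setting $a = 2$:
$$I = - \frac{\pi}{48}.$$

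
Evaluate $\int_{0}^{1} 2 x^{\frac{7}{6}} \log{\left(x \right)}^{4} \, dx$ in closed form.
$\frac{373248}{371293}$

Begin with the known integral
$$J(a) = \int_{0}^{1} 2 x^{a} \, dx = \frac{2}{a + 1}.$$

Differentiating under the integral sign brings down a factor of $\ln x$:
$$\frac{dJ}{da} = \int_{0}^{1} 2 x^{a} \log{\left(x \right)} \, dx = - \frac{2}{\left(a + 1\right)^{2}}.$$

Repeating $4$ times in total — each differentiation brings down another $\ln x$ — gives
$$\frac{d^{4}J}{da^{4}} = \int_{0}^{1} 2 x^{a} \log{\left(x \right)}^{4} \, dx = \frac{48}{\left(a + 1\right)^{5}},$$
and the integrand here is exactly the target integrand, so $I = \frac{48}{\left(a + 1\right)^{5}}$.

Setting $a = \frac{7}{6}$:
$$I = \frac{373248}{371293}.$$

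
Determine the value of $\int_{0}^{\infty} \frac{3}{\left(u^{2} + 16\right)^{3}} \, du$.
$\frac{9 \pi}{16384}$

Begin with the known result
$$J(a) = \int_{0}^{\infty} \frac{3}{a^{2} + u^{2}} \, du = \frac{3 \pi}{2 a}.$$

Differentiating under the integral sign with respect to $a$,
$$\frac{dJ}{da} = \int_{0}^{\infty} - \frac{6 a}{\left(a^{2} + u^{2}\right)^{2}} \, du = - \frac{3 \pi}{2 a^{2}},$$
so $\int_{0}^{\infty} \frac{3}{\left(a^{2} + u^{2}\right)^{2}} \, du = \frac{3 \pi}{4 a^{3}}$.

Repeating — each differentiation of $1/(u^2+a^2)^j$ produces $-2ja/(u^2+a^2)^{j+1}$ — and dividing through by $-2ja$ at each step yields, after $2$ differentiations in total,
$$\int_{0}^{\infty} \frac{3}{\left(a^{2} + u^{2}\right)^{3}} \, du = \frac{9 \pi}{16 a^{5}}.$$

Setting $a = 4$:
$$I = \frac{9 \pi}{16384}.$$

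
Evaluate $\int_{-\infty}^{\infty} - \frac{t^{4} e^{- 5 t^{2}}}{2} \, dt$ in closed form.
$- \frac{3 \sqrt{5} \sqrt{\pi}}{1000}$

Consider the simpler parametrised integral
$$J(a) = \int_{-\infty}^{\infty} - \frac{e^{- a t^{2}}}{2} \, dt = - \frac{\sqrt{\pi}}{2 \sqrt{a}}.$$

Differentiating under the integral sign brings down a factor of $(-t^2)$:
$$\frac{dJ}{da} = \int_{-\infty}^{\infty} \frac{t^{2} e^{- a t^{2}}}{2} \, dt = \frac{\sqrt{\pi}}{4 a^{\frac{3}{2}}}.$$

Repeating twice in total — each differentiation brings down another $(-t^2)$ — gives
$$\frac{d^{2}J}{da^{2}} = \int_{-\infty}^{\infty} - \frac{t^{4} e^{- a t^{2}}}{2} \, dt = - \frac{3 \sqrt{\pi}}{8 a^{\frac{5}{2}}},$$
and the integrand here is exactly the target integrand, so $I = - \frac{3 \sqrt{\pi}}{8 a^{\frac{5}{2}}}$.

Setting $a = 5$:
$$I = - \frac{3 \sqrt{5} \sqrt{\pi}}{1000}.$$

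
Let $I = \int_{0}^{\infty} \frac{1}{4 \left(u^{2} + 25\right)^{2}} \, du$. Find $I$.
$\frac{\pi}{2000}$

Start from the standard arctangent integral
$$J(a) = \int_{0}^{\infty} \frac{1}{4 \left(a^{2} + u^{2}\right)} \, du = \frac{\pi}{8 a}.$$

Differentiating under the integral sign with respect to $a$,
$$\frac{dJ}{da} = \int_{0}^{\infty} - \frac{a}{2 \left(a^{2} + u^{2}\right)^{2}} \, du = - \frac{\pi}{8 a^{2}},$$
so $\int_{0}^{\infty} \frac{1}{4 \left(a^{2} + u^{2}\right)^{2}} \, du = \frac{\pi}{16 a^{3}}$.

Setting $a = 5$:
$$I = \frac{\pi}{2000}.$$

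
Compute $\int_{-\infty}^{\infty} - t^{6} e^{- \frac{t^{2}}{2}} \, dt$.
$- 15 \sqrt{2} \sqrt{\pi}$

Consider the simpler parametrised integral
$$J(a) = \int_{-\infty}^{\infty} - e^{- a t^{2}} \, dt = - \frac{\sqrt{\pi}}{\sqrt{a}}.$$

Differentiating under the integral sign brings down a factor of $(-t^2)$:
$$\frac{dJ}{da} = \int_{-\infty}^{\infty} t^{2} e^{- a t^{2}} \, dt = \frac{\sqrt{\pi}}{2 a^{\frac{3}{2}}}.$$

Repeating $3$ times in total — each differentiation brings down another $(-t^2)$ — gives
$$\frac{d^{3}J}{da^{3}} = \int_{-\infty}^{\infty} t^{6} e^{- a t^{2}} \, dt = \frac{15 \sqrt{\pi}}{8 a^{\frac{7}{2}}},$$
and the integrand here is $(-1)^{3}$ times the target integrand, so $I = (-1)^{3}\,\frac{d^{3}J}{da^{3}} = - \frac{15 \sqrt{\pi}}{8 a^{\frac{7}{2}}}$.

Setting $a = \frac{1}{2}$:
$$I = - 15 \sqrt{2} \sqrt{\pi}.$$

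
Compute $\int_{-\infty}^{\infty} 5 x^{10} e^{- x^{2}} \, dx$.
$\frac{4725 \sqrt{\pi}}{32}$

Begin with the known integral
$$J(a) = \int_{-\infty}^{\infty} 5 e^{- a x^{2}} \, dx = \frac{5 \sqrt{\pi}}{\sqrt{a}}.$$

Differentiating under the integral sign brings down a factor of $(-x^2)$:
$$\frac{dJ}{da} = \int_{-\infty}^{\infty} - 5 x^{2} e^{- a x^{2}} \, dx = - \frac{5 \sqrt{\pi}}{2 a^{\frac{3}{2}}}.$$

Repeating $5$ times in total — each differentiation brings down another $(-x^2)$ — gives
$$\frac{d^{5}J}{da^{5}} = \int_{-\infty}^{\infty} - 5 x^{10} e^{- a x^{2}} \, dx = - \frac{4725 \sqrt{\pi}}{32 a^{\frac{11}{2}}},$$
and the integrand here is $(-1)^{5}$ times the target integrand, so $I = (-1)^{5}\,\frac{d^{5}J}{da^{5}} = \frac{4725 \sqrt{\pi}}{32 a^{\frac{11}{2}}}$.

Setting $a = 1$:
$$I = \frac{4725 \sqrt{\pi}}{32}.$$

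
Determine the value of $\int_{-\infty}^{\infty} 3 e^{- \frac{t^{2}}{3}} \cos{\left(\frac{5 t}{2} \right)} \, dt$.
$\frac{3 \sqrt{3} \sqrt{\pi}}{e^{\frac{75}{16}}}$

Define $I(b) = \int_{-\infty}^{\infty} 3 e^{- \frac{t^{2}}{3}} \cos{\left(b t \right)} \, dt$.

Differentiating under the integral sign,
$$I'(b) = \int_{-\infty}^{\infty} - 3 t e^{- \frac{t^{2}}{3}} \sin{\left(b t \right)} \, dt.$$

Integrate $\int_{-\infty}^{\infty} t \sin(b t)\, e^{- \frac{t^{2}}{3}}\, dt$ by parts with $u = \sin(b t)$ and $dv = t\, e^{- \frac{t^{2}}{3}}\, dt$, giving $v = - \frac{3 e^{- \frac{t^{2}}{3}}}{2}$. The boundary term vanishes and
$$\int_{-\infty}^{\infty} t \sin(b t)\, e^{- \frac{t^{2}}{3}}\, dt = \frac{3 b}{2} \int_{-\infty}^{\infty} \cos(b t)\, e^{- \frac{t^{2}}{3}}\, dt,$$
so $I'(b) = - \frac{3 b}{2}\, I(b)$.

This is a separable first-order ODE; solving with the initial condition $I(0) = \int_{-\infty}^{\infty} 3 e^{- \frac{t^{2}}{3}}\,dt = 3 \sqrt{3} \sqrt{\pi}$ gives
$$I(b) = 3 \sqrt{3} \sqrt{\pi} e^{- \frac{3 b^{2}}{4}}.$$

Setting $b = \frac{5}{2}$:
$$I = \frac{3 \sqrt{3} \sqrt{\pi}}{e^{\frac{75}{16}}}.$$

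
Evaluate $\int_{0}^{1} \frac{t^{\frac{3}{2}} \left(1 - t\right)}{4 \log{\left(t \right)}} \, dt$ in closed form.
$- \frac{\log{\left(7 \right)}}{4} + \frac{\log{\left(5 \right)}}{4}$

Introduce a parameter $a$ in the exponent: let $I(a) = \int_{0}^{1} \frac{- t^{\frac{5}{2}} + t^{a}}{4 \log{\left(t \right)}} \, dt$.

Since $\dfrac{\partial}{\partial a}\,t^{a} = t^{a} \ln t$, the $\ln t$ in the denominator cancels and
$$\frac{dI}{da} = \int_{0}^{1} \frac{1}{4} t^{a} \, dt = \frac{1}{4} \left[\frac{t^{a+1}}{a+1}\right]_0^1 = \frac{1}{4 \left(a + 1\right)}.$$

Integrating with respect to $a$ gives $I(a) = \frac{\log{\left(a + 1 \right)}}{4} - \frac{\log{\left(7 \right)}}{4} + \frac{\log{\left(2 \right)}}{4} + C$.

At $a = \frac{5}{2}$ the integrand is identically $0$, so $I(\frac{5}{2}) = 0$. The closed form gives $0$, hence $C = 0$.

Setting $a = \frac{3}{2}$:
$$I = - \frac{\log{\left(7 \right)}}{4} + \frac{\log{\left(5 \right)}}{4}.$$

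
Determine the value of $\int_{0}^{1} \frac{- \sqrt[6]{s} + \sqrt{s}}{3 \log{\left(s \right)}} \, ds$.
$\log{\left(\frac{21^{\frac{2}{3}}}{7} \right)}$

Replace the exponent $\frac{1}{2}$ by a parameter $a$: let $I(a) = \int_{0}^{1} \frac{- \sqrt[6]{s} + s^{a}}{3 \log{\left(s \right)}} \, ds$.

Since $\dfrac{\partial}{\partial a}\,s^{a} = s^{a} \ln s$, the $\ln s$ in the denominator cancels and
$$\frac{dI}{da} = \int_{0}^{1} \frac{1}{3} s^{a} \, ds = \frac{1}{3} \left[\frac{s^{a+1}}{a+1}\right]_0^1 = \frac{1}{3 \left(a + 1\right)}.$$

Integrating with respect to $a$ gives $I(a) = \frac{\log{\left(a + 1 \right)}}{3} - \frac{\log{\left(7 \right)}}{3} + \frac{\log{\left(6 \right)}}{3} + C$.

At $a = \frac{1}{6}$ the integrand is identically $0$, so $I(\frac{1}{6}) = 0$. The closed form gives $0$, hence $C = 0$.

Setting $a = \frac{1}{2}$:
$$I = \log{\left(\frac{21^{\frac{2}{3}}}{7} \right)}.$$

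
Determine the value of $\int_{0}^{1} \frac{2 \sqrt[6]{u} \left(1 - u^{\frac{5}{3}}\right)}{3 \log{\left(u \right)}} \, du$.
$- \frac{2 \log{\left(17 \right)}}{3} + \frac{2 \log{\left(7 \right)}}{3}$

Consider the one-parameter family: let $I(a) = \int_{0}^{1} \frac{2 \left(- u^{\frac{11}{6}} + u^{a}\right)}{3 \log{\left(u \right)}} \, du$.

Since $\dfrac{\partial}{\partial a}\,u^{a} = u^{a} \ln u$, the $\ln u$ in the denominator cancels and
$$\frac{dI}{da} = \int_{0}^{1} \frac{2}{3} u^{a} \, du = \frac{2}{3} \left[\frac{u^{a+1}}{a+1}\right]_0^1 = \frac{2}{3 \left(a + 1\right)}.$$

Integrating with respect to $a$ gives $I(a) = \log{\left(\frac{\sqrt[3]{17} \cdot 6^{\frac{2}{3}} \left(a + 1\right)^{\frac{2}{3}}}{17} \right)} + C$.

At $a = \frac{11}{6}$ the integrand is identically $0$, so $I(\frac{11}{6}) = 0$. The closed form gives $0$, hence $C = 0$.

Setting $a = \frac{1}{6}$:
$$I = - \frac{2 \log{\left(17 \right)}}{3} + \frac{2 \log{\left(7 \right)}}{3}.$$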